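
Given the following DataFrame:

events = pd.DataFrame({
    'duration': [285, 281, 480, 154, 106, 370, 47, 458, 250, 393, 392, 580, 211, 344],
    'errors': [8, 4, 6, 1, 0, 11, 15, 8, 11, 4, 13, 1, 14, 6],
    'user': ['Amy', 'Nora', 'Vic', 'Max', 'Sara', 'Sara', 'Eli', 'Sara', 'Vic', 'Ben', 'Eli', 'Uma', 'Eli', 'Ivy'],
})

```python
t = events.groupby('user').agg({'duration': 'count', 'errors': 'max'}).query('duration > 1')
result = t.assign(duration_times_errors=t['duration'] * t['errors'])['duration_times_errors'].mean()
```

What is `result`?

group by user: count(duration), max(errors):
      duration  errors
user                  
Amy          1       8
Ben          1       4
Eli          3      15
Ivy          1       6
Max          1       1
Nora         1       4
Sara         3      11
Uma          1       1
Vic          2      11
filter rows where duration > 1:
      duration  errors
user                  
Eli          3      15
Sara         3      11
Vic          2      11
add column duration_times_errors = t['duration'] * t['errors']:
      duration  errors  duration_times_errors
user                                         
Eli          3      15                     45
Sara         3      11                     33
Vic          2      11                     22
mean of column 'duration_times_errors' → 33.3333333333

33.3333333333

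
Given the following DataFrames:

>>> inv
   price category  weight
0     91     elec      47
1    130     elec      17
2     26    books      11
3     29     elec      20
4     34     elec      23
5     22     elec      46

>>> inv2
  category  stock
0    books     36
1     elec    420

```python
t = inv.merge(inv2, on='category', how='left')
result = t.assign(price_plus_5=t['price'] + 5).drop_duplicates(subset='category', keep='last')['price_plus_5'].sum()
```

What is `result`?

merge on 'category' (how='left') → 6 rows:
   price category  weight  stock
0     91     elec      47    420
1    130     elec      17    420
2     26    books      11     36
3     29     elec      20    420
4     34     elec      23    420
5     22     elec      46    420
add column price_plus_5 = t['price'] + 5:
   price category  weight  stock  price_plus_5
0     91     elec      47    420            96
1    130     elec      17    420           135
2     26    books      11     36            31
3     29     elec      20    420            34
4     34     elec      23    420            39
5     22     elec      46    420            27
drop duplicate category (keep=last):
   price category  weight  stock  price_plus_5
2     26    books      11     36            31
5     22     elec      46    420            27

58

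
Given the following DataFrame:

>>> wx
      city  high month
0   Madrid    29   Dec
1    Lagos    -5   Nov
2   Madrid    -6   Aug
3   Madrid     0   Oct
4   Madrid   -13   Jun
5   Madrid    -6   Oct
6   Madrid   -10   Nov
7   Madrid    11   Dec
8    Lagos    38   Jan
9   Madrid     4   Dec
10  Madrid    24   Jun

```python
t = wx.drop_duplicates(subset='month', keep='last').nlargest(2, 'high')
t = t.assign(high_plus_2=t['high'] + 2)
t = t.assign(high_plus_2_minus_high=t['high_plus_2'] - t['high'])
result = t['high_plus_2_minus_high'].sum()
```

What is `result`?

drop duplicate month (keep=last):
      city  high month
2   Madrid    -6   Aug
5   Madrid    -6   Oct
6   Madrid   -10   Nov
8    Lagos    38   Jan
9   Madrid     4   Dec
10  Madrid    24   Jun
take 2 rows with largest high:
      city  high month
8    Lagos    38   Jan
10  Madrid    24   Jun
add column high_plus_2 = t['high'] + 2:
      city  high month  high_plus_2
8    Lagos    38   Jan           40
10  Madrid    24   Jun           26
add column high_plus_2_minus_high = t['high_plus_2'] - t['high']:
      city  high month  high_plus_2  high_plus_2_minus_high
8    Lagos    38   Jan           40                       2
10  Madrid    24   Jun           26                       2
sum of column 'high_plus_2_minus_high' → 4

4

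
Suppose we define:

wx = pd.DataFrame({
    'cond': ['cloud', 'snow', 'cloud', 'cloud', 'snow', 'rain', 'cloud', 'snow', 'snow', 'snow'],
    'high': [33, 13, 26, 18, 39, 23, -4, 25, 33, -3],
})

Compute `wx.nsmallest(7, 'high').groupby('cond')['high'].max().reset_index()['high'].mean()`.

24.6666666667

take 7 rows with smallest high:
    cond  high
6  cloud    -4
9   snow    -3
1   snow    13
3  cloud    18
5   rain    23
7   snow    25
2  cloud    26
group by cond, max of high:
cond
cloud    26
rain     23
snow     25
Name: high, dtype: int64
reset_index():
    cond  high
0  cloud    26
1   rain    23
2   snow    25
mean of column 'high' → 24.6666666667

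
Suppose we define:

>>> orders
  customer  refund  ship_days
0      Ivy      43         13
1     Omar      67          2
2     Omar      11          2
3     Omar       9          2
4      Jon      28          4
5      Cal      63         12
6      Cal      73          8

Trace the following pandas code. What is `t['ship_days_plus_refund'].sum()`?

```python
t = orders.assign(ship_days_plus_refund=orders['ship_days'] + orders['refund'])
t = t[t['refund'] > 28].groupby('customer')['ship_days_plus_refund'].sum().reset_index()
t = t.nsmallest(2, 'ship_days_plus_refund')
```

125

add column ship_days_plus_refund = orders['ship_days'] + orders['refund']:
  customer  refund  ship_days  ship_days_plus_refund
0      Ivy      43         13                     56
1     Omar      67          2                     69
2     Omar      11          2                     13
3     Omar       9          2                     11
4      Jon      28          4                     32
5      Cal      63         12                     75
6      Cal      73          8                     81
filter rows where refund > 28:
  customer  refund  ship_days  ship_days_plus_refund
0      Ivy      43         13                     56
1     Omar      67          2                     69
5      Cal      63         12                     75
6      Cal      73          8                     81
group by customer, sum of ship_days_plus_refund:
customer
Cal     156
Ivy      56
Omar     69
Name: ship_days_plus_refund, dtype: int64
reset_index():
  customer  ship_days_plus_refund
0      Cal                    156
1      Ivy                     56
2     Omar                     69
take 2 rows with smallest ship_days_plus_refund:
  customer  ship_days_plus_refund
1      Ivy                     56
2     Omar                     69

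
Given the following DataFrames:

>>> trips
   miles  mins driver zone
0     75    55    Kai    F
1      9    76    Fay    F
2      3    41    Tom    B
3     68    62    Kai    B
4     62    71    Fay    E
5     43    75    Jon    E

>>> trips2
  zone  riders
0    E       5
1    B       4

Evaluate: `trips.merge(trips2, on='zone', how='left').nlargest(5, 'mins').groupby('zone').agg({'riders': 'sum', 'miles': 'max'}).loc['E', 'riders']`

merge on 'zone' (how='left') → 6 rows:
   miles  mins driver zone  riders
0     75    55    Kai    F     NaN
1      9    76    Fay    F     NaN
2      3    41    Tom    B     4.0
3     68    62    Kai    B     4.0
4     62    71    Fay    E     5.0
5     43    75    Jon    E     5.0
take 5 rows with largest mins:
   miles  mins driver zone  riders
1      9    76    Fay    F     NaN
5     43    75    Jon    E     5.0
4     62    71    Fay    E     5.0
3     68    62    Kai    B     4.0
0     75    55    Kai    F     NaN
group by zone: sum(riders), max(miles):
      riders  miles
zone               
B        4.0     68
E       10.0     62
F        0.0     75
Hence 10.0.

10.0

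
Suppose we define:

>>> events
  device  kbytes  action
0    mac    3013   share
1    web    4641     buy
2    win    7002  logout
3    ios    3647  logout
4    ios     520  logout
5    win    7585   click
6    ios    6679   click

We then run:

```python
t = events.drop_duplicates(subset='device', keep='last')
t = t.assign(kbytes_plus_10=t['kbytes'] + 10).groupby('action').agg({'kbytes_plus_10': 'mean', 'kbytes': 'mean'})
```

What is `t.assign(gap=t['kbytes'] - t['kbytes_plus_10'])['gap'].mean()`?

drop duplicate device (keep=last):
  device  kbytes action
0    mac    3013  share
1    web    4641    buy
5    win    7585  click
6    ios    6679  click
add column kbytes_plus_10 = t['kbytes'] + 10:
  device  kbytes action  kbytes_plus_10
0    mac    3013  share            3023
1    web    4641    buy            4651
5    win    7585  click            7595
6    ios    6679  click            6689
group by action: mean(kbytes_plus_10), mean(kbytes):
        kbytes_plus_10  kbytes
action                        
buy             4651.0  4641.0
click           7142.0  7132.0
share           3023.0  3013.0
add column gap = t['kbytes'] - t['kbytes_plus_10']:
        kbytes_plus_10  kbytes   gap
action                              
buy             4651.0  4641.0 -10.0
click           7142.0  7132.0 -10.0
share           3023.0  3013.0 -10.0

-10.0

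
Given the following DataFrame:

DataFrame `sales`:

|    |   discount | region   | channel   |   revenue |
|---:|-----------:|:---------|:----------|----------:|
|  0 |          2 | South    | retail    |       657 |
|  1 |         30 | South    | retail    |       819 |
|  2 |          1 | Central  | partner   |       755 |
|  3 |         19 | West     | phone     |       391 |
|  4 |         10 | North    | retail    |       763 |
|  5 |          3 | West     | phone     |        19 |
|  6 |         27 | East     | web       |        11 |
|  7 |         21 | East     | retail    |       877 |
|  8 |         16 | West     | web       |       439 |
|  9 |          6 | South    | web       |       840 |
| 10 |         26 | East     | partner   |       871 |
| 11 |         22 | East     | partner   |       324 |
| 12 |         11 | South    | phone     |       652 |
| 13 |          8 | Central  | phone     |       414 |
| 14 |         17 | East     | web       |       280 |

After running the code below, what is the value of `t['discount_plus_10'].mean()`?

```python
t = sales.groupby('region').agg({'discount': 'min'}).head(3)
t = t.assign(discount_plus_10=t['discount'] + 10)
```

group by region, min of discount:
         discount
region           
Central         1
East           17
North          10
South           2
West            3
take first 3 rows:
         discount
region           
Central         1
East           17
North          10
add column discount_plus_10 = t['discount'] + 10:
         discount  discount_plus_10
region                             
Central         1                11
East           17                27
North          10                20

19.3333333333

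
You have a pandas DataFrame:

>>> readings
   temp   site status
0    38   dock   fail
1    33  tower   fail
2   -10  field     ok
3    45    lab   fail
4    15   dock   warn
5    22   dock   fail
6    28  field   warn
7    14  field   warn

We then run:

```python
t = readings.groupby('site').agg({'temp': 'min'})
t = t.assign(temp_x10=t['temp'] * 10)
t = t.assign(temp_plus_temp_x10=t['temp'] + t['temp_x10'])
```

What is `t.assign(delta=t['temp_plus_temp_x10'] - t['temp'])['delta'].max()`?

450

group by site, min of temp:
       temp
site       
dock     15
field   -10
lab      45
tower    33
add column temp_x10 = t['temp'] * 10:
       temp  temp_x10
site                 
dock     15       150
field   -10      -100
lab      45       450
tower    33       330
add column temp_plus_temp_x10 = t['temp'] + t['temp_x10']:
       temp  temp_x10  temp_plus_temp_x10
site                                     
dock     15       150                 165
field   -10      -100                -110
lab      45       450                 495
tower    33       330                 363
add column delta = t['temp_plus_temp_x10'] - t['temp']:
       temp  temp_x10  temp_plus_temp_x10  delta
site                                            
dock     15       150                 165    150
field   -10      -100                -110   -100
lab      45       450                 495    450
tower    33       330                 363    330
Finally, max of column 'delta' = 450.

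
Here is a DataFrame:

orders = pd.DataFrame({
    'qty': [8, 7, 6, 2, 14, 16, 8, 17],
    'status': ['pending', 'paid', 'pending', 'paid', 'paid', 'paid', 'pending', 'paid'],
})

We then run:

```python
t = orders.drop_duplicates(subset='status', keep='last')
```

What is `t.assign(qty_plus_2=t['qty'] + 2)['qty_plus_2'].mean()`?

drop duplicate status (keep=last):
   qty   status
6    8  pending
7   17     paid
add column qty_plus_2 = t['qty'] + 2:
   qty   status  qty_plus_2
6    8  pending          10
7   17     paid          19

14.5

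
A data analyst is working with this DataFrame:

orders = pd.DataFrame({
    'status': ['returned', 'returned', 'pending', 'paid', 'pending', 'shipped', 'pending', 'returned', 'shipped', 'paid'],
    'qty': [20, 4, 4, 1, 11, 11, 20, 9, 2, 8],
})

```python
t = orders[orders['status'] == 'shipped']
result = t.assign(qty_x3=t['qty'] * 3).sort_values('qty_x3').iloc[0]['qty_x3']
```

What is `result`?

6

filter rows where status == 'shipped':
    status  qty
5  shipped   11
8  shipped    2
add column qty_x3 = t['qty'] * 3:
    status  qty  qty_x3
5  shipped   11      33
8  shipped    2       6
sort by qty_x3:
    status  qty  qty_x3
8  shipped    2       6
5  shipped   11      33
The value at position 0, column 'qty_x3' is 6.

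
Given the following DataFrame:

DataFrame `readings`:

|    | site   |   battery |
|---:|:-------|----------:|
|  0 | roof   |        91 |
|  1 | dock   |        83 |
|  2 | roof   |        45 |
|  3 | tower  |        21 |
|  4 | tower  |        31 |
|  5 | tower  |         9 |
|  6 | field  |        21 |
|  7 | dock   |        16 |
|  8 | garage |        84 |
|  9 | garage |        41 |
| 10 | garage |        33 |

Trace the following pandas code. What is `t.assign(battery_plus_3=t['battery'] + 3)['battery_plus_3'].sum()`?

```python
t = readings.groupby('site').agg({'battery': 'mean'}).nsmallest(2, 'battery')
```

47.3333333333

group by site, mean of battery:
          battery
site             
dock    49.500000
field   21.000000
garage  52.666667
roof    68.000000
tower   20.333333
take 2 rows with smallest battery:
         battery
site            
tower  20.333333
field  21.000000
add column battery_plus_3 = t['battery'] + 3:
         battery  battery_plus_3
site                            
tower  20.333333       23.333333
field  21.000000       24.000000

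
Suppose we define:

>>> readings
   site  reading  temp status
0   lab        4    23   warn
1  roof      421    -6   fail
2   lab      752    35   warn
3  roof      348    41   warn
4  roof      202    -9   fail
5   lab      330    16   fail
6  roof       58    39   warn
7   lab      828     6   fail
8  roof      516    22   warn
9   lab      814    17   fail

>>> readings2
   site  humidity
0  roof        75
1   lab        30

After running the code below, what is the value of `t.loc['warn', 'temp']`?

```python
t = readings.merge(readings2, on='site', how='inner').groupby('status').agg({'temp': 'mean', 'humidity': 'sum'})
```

merge on 'site' (how='inner') → 10 rows:
   site  reading  temp status  humidity
0   lab        4    23   warn        30
1  roof      421    -6   fail        75
2   lab      752    35   warn        30
3  roof      348    41   warn        75
4  roof      202    -9   fail        75
5   lab      330    16   fail        30
6  roof       58    39   warn        75
7   lab      828     6   fail        30
8  roof      516    22   warn        75
9   lab      814    17   fail        30
group by status: mean(temp), sum(humidity):
        temp  humidity
status                
fail     4.8       240
warn    32.0       285

32.0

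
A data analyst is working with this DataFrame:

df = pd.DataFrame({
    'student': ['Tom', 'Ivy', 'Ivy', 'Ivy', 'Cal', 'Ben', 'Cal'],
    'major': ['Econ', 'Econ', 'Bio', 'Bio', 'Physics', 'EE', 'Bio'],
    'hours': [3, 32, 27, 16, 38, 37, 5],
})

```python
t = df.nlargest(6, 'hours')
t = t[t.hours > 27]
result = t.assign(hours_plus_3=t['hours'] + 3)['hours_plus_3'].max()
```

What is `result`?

41

take 6 rows with largest hours:
  student    major  hours
4     Cal  Physics     38
5     Ben       EE     37
1     Ivy     Econ     32
2     Ivy      Bio     27
3     Ivy      Bio     16
6     Cal      Bio      5
filter rows where hours > 27:
  student    major  hours
4     Cal  Physics     38
5     Ben       EE     37
1     Ivy     Econ     32
add column hours_plus_3 = t['hours'] + 3:
  student    major  hours  hours_plus_3
4     Cal  Physics     38            41
5     Ben       EE     37            40
1     Ivy     Econ     32            35
max of column 'hours_plus_3' → 41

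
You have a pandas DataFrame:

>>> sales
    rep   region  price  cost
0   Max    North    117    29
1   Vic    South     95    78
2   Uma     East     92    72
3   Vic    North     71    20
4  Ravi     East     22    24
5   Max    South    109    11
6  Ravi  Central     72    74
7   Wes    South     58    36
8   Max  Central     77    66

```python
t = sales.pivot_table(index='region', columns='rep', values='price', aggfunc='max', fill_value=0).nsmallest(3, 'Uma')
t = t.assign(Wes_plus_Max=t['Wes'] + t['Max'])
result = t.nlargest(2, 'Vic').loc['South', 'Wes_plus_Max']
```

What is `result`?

167

pivot: rows=region, cols=rep, max(price):
rep      Max  Ravi  Uma  Vic  Wes
region                           
Central   77    72    0    0    0
East       0    22   92    0    0
North    117     0    0   71    0
South    109     0    0   95   58
take 3 rows with smallest Uma:
rep      Max  Ravi  Uma  Vic  Wes
region                           
Central   77    72    0    0    0
North    117     0    0   71    0
South    109     0    0   95   58
add column Wes_plus_Max = t['Wes'] + t['Max']:
rep      Max  Ravi  Uma  Vic  Wes  Wes_plus_Max
region                                         
Central   77    72    0    0    0            77
North    117     0    0   71    0           117
South    109     0    0   95   58           167
take 2 rows with largest Vic:
rep     Max  Ravi  Uma  Vic  Wes  Wes_plus_Max
region                                        
South   109     0    0   95   58           167
North   117     0    0   71    0           117
Reading off the value at row 'South', column 'Wes_plus_Max', we get 167.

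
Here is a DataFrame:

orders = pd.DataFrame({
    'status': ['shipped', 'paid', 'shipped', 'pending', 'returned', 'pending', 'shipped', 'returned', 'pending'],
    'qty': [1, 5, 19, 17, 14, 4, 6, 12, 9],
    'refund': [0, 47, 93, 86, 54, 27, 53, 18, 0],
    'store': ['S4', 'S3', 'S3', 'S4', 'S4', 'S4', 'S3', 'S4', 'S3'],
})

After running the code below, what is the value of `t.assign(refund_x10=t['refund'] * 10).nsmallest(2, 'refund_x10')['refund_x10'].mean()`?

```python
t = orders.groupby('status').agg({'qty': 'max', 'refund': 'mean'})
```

group by status: max(qty), mean(refund):
          qty     refund
status                  
paid        5  47.000000
pending    17  37.666667
returned   14  36.000000
shipped    19  48.666667
add column refund_x10 = t['refund'] * 10:
          qty     refund  refund_x10
status                              
paid        5  47.000000  470.000000
pending    17  37.666667  376.666667
returned   14  36.000000  360.000000
shipped    19  48.666667  486.666667
take 2 rows with smallest refund_x10:
          qty     refund  refund_x10
status                              
returned   14  36.000000  360.000000
pending    17  37.666667  376.666667

368.333333333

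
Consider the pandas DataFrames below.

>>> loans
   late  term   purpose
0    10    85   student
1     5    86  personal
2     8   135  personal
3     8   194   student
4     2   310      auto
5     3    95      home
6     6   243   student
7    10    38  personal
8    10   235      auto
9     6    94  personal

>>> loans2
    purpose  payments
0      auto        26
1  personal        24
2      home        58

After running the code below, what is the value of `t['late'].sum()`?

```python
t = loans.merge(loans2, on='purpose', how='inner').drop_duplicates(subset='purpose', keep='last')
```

19

merge on 'purpose' (how='inner') → 7 rows:
   late  term   purpose  payments
0     5    86  personal        24
1     8   135  personal        24
2     2   310      auto        26
3     3    95      home        58
4    10    38  personal        24
5    10   235      auto        26
6     6    94  personal        24
drop duplicate purpose (keep=last):
   late  term   purpose  payments
3     3    95      home        58
5    10   235      auto        26
6     6    94  personal        24
Taking the sum of column 'late' gives 19.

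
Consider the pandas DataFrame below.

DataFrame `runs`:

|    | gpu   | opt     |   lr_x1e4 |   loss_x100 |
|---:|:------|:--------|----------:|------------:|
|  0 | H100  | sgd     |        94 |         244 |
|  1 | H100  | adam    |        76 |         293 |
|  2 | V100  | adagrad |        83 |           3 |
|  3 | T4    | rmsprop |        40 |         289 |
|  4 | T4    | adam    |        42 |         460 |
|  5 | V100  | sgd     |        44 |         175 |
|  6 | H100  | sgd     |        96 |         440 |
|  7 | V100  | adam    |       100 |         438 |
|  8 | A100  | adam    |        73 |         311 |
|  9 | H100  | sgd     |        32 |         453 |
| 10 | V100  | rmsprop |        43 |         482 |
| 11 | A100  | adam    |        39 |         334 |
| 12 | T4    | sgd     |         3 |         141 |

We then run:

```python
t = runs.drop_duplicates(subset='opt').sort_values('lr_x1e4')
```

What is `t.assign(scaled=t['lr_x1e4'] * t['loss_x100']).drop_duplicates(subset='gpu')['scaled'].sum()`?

34077

drop duplicate opt (keep=first):
    gpu      opt  lr_x1e4  loss_x100
0  H100      sgd       94        244
1  H100     adam       76        293
2  V100  adagrad       83          3
3    T4  rmsprop       40        289
sort by lr_x1e4:
    gpu      opt  lr_x1e4  loss_x100
3    T4  rmsprop       40        289
1  H100     adam       76        293
2  V100  adagrad       83          3
0  H100      sgd       94        244
add column scaled = t['lr_x1e4'] * t['loss_x100']:
    gpu      opt  lr_x1e4  loss_x100  scaled
3    T4  rmsprop       40        289   11560
1  H100     adam       76        293   22268
2  V100  adagrad       83          3     249
0  H100      sgd       94        244   22936
drop duplicate gpu (keep=first):
    gpu      opt  lr_x1e4  loss_x100  scaled
3    T4  rmsprop       40        289   11560
1  H100     adam       76        293   22268
2  V100  adagrad       83          3     249
Finally, sum of column 'scaled' = 34077.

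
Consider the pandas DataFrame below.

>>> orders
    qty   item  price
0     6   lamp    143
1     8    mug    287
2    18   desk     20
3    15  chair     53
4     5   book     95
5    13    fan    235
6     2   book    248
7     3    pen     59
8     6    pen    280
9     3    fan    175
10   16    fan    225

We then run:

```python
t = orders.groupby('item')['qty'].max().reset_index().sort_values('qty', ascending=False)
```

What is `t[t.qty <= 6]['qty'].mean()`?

group by item, max of qty:
item
book      5
chair    15
desk     18
fan      16
lamp      6
mug       8
pen       6
Name: qty, dtype: int64
reset_index():
    item  qty
0   book    5
1  chair   15
2   desk   18
3    fan   16
4   lamp    6
5    mug    8
6    pen    6
sort by qty descending:
    item  qty
2   desk   18
3    fan   16
1  chair   15
5    mug    8
4   lamp    6
6    pen    6
0   book    5
filter rows where qty <= 6:
   item  qty
4  lamp    6
6   pen    6
0  book    5
Then the mean of column 'qty': 5.66666666667

5.66666666667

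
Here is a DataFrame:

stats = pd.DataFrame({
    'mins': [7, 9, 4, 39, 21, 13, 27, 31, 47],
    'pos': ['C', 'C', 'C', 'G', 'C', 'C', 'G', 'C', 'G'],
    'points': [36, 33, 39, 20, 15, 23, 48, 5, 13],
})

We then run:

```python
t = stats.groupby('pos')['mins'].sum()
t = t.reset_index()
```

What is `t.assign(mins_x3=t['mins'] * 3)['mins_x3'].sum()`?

594

group by pos, sum of mins:
pos
C     85
G    113
Name: mins, dtype: int64
reset_index():
  pos  mins
0   C    85
1   G   113
add column mins_x3 = t['mins'] * 3:
  pos  mins  mins_x3
0   C    85      255
1   G   113      339
Then the sum of column 'mins_x3': 594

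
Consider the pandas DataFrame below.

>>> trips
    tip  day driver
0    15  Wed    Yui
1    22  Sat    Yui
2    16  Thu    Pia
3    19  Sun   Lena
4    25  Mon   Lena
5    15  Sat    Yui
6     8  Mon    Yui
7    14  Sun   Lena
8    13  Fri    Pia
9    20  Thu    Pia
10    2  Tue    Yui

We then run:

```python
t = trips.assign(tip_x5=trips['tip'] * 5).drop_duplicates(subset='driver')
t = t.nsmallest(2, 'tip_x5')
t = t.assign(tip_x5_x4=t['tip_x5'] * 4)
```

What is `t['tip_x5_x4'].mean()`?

310.0

add column tip_x5 = trips['tip'] * 5:
    tip  day driver  tip_x5
0    15  Wed    Yui      75
1    22  Sat    Yui     110
2    16  Thu    Pia      80
3    19  Sun   Lena      95
4    25  Mon   Lena     125
5    15  Sat    Yui      75
6     8  Mon    Yui      40
7    14  Sun   Lena      70
8    13  Fri    Pia      65
9    20  Thu    Pia     100
10    2  Tue    Yui      10
drop duplicate driver (keep=first):
   tip  day driver  tip_x5
0   15  Wed    Yui      75
2   16  Thu    Pia      80
3   19  Sun   Lena      95
take 2 rows with smallest tip_x5:
   tip  day driver  tip_x5
0   15  Wed    Yui      75
2   16  Thu    Pia      80
add column tip_x5_x4 = t['tip_x5'] * 4:
   tip  day driver  tip_x5  tip_x5_x4
0   15  Wed    Yui      75        300
2   16  Thu    Pia      80        320
So mean() = 310.0.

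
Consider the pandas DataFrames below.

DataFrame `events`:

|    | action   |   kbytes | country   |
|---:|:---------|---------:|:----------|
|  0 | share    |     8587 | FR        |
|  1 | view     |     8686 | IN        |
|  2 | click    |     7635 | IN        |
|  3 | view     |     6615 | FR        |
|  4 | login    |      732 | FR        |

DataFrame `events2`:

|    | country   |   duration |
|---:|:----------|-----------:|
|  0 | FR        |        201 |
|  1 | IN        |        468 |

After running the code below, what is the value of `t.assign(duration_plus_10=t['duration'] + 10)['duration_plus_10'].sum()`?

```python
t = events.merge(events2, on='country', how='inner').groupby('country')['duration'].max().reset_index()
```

merge on 'country' (how='inner') → 5 rows:
  action  kbytes country  duration
0  share    8587      FR       201
1   view    8686      IN       468
2  click    7635      IN       468
3   view    6615      FR       201
4  login     732      FR       201
group by country, max of duration:
country
FR    201
IN    468
Name: duration, dtype: int64
reset_index():
  country  duration
0      FR       201
1      IN       468
add column duration_plus_10 = t['duration'] + 10:
  country  duration  duration_plus_10
0      FR       201               211
1      IN       468               478
Finally, sum of column 'duration_plus_10' = 689.

689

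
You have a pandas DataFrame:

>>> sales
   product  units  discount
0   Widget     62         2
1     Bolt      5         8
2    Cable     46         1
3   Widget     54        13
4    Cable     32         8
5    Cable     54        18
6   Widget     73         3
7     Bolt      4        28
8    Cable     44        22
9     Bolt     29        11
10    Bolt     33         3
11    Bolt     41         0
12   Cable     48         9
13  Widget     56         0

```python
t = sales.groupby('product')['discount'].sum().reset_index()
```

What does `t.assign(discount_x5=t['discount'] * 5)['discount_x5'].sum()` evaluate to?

group by product, sum of discount:
product
Bolt      50
Cable     58
Widget    18
Name: discount, dtype: int64
reset_index():
  product  discount
0    Bolt        50
1   Cable        58
2  Widget        18
add column discount_x5 = t['discount'] * 5:
  product  discount  discount_x5
0    Bolt        50          250
1   Cable        58          290
2  Widget        18           90
Reading off the sum of column 'discount_x5', we get 630.

630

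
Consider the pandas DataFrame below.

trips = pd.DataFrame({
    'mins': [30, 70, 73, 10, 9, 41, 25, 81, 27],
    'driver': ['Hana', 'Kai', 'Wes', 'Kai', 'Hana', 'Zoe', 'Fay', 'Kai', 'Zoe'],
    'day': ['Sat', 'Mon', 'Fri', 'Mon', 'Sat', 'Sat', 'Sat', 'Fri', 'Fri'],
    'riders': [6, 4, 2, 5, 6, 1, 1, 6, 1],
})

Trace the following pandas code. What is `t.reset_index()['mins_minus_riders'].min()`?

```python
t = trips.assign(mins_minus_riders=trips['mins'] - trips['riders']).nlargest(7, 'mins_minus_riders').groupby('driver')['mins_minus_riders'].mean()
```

24.0

add column mins_minus_riders = trips['mins'] - trips['riders']:
   mins driver  day  riders  mins_minus_riders
0    30   Hana  Sat       6                 24
1    70    Kai  Mon       4                 66
2    73    Wes  Fri       2                 71
3    10    Kai  Mon       5                  5
4     9   Hana  Sat       6                  3
5    41    Zoe  Sat       1                 40
6    25    Fay  Sat       1                 24
7    81    Kai  Fri       6                 75
8    27    Zoe  Fri       1                 26
take 7 rows with largest mins_minus_riders:
   mins driver  day  riders  mins_minus_riders
7    81    Kai  Fri       6                 75
2    73    Wes  Fri       2                 71
1    70    Kai  Mon       4                 66
5    41    Zoe  Sat       1                 40
8    27    Zoe  Fri       1                 26
0    30   Hana  Sat       6                 24
6    25    Fay  Sat       1                 24
group by driver, mean of mins_minus_riders:
driver
Fay     24.0
Hana    24.0
Kai     70.5
Wes     71.0
Zoe     33.0
Name: mins_minus_riders, dtype: float64
reset_index():
  driver  mins_minus_riders
0    Fay               24.0
1   Hana               24.0
2    Kai               70.5
3    Wes               71.0
4    Zoe               33.0
So min() = 24.0.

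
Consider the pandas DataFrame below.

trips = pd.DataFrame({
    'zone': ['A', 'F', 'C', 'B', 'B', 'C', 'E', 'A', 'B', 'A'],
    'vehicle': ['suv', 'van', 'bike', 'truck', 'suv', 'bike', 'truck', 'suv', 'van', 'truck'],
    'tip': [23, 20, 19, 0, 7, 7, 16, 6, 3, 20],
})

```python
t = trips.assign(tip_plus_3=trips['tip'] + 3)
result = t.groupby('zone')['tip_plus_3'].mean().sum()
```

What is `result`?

add column tip_plus_3 = trips['tip'] + 3:
  zone vehicle  tip  tip_plus_3
0    A     suv   23          26
1    F     van   20          23
2    C    bike   19          22
3    B   truck    0           3
4    B     suv    7          10
5    C    bike    7          10
6    E   truck   16          19
7    A     suv    6           9
8    B     van    3           6
9    A   truck   20          23
group by zone, mean of tip_plus_3:
zone
A    19.333333
B     6.333333
C    16.000000
E    19.000000
F    23.000000
Name: tip_plus_3, dtype: float64
Then the sum of the resulting series: 83.6666666667

83.6666666667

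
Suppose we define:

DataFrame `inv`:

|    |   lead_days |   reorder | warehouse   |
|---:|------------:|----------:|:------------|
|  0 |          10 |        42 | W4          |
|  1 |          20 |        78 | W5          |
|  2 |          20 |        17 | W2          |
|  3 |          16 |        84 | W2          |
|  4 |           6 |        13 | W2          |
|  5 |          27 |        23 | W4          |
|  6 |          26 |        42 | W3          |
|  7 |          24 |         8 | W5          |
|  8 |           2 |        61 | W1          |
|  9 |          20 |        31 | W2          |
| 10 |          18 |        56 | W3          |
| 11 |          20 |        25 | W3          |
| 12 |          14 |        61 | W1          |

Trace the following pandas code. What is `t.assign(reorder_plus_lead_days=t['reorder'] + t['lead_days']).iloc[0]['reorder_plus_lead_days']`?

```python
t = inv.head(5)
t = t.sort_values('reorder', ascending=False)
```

100

take first 5 rows:
   lead_days  reorder warehouse
0         10       42        W4
1         20       78        W5
2         20       17        W2
3         16       84        W2
4          6       13        W2
sort by reorder descending:
   lead_days  reorder warehouse
3         16       84        W2
1         20       78        W5
0         10       42        W4
2         20       17        W2
4          6       13        W2
add column reorder_plus_lead_days = t['reorder'] + t['lead_days']:
   lead_days  reorder warehouse  reorder_plus_lead_days
3         16       84        W2                     100
1         20       78        W5                      98
0         10       42        W4                      52
2         20       17        W2                      37
4          6       13        W2                      19
Reading off the value at position 0, column 'reorder_plus_lead_days', we get 100.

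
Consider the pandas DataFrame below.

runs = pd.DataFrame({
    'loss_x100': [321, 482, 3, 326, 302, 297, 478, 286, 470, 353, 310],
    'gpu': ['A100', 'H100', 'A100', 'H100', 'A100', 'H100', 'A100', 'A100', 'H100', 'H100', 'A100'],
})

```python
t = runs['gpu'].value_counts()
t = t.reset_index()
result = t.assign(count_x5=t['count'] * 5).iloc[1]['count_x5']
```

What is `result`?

25

value_counts of gpu:
gpu
A100    6
H100    5
Name: count, dtype: int64
reset_index():
    gpu  count
0  A100      6
1  H100      5
add column count_x5 = t['count'] * 5:
    gpu  count  count_x5
0  A100      6        30
1  H100      5        25
The value at position 1, column 'count_x5' is 25.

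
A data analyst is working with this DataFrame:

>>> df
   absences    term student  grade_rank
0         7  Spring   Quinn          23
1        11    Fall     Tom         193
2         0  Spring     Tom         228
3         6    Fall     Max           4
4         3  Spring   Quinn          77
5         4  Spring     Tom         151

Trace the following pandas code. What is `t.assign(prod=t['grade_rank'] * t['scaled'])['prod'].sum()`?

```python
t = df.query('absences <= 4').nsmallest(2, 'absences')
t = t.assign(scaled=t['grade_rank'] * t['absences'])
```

17787

filter rows where absences <= 4:
   absences    term student  grade_rank
2         0  Spring     Tom         228
4         3  Spring   Quinn          77
5         4  Spring     Tom         151
take 2 rows with smallest absences:
   absences    term student  grade_rank
2         0  Spring     Tom         228
4         3  Spring   Quinn          77
add column scaled = t['grade_rank'] * t['absences']:
   absences    term student  grade_rank  scaled
2         0  Spring     Tom         228       0
4         3  Spring   Quinn          77     231
add column prod = t['grade_rank'] * t['scaled']:
   absences    term student  grade_rank  scaled   prod
2         0  Spring     Tom         228       0      0
4         3  Spring   Quinn          77     231  17787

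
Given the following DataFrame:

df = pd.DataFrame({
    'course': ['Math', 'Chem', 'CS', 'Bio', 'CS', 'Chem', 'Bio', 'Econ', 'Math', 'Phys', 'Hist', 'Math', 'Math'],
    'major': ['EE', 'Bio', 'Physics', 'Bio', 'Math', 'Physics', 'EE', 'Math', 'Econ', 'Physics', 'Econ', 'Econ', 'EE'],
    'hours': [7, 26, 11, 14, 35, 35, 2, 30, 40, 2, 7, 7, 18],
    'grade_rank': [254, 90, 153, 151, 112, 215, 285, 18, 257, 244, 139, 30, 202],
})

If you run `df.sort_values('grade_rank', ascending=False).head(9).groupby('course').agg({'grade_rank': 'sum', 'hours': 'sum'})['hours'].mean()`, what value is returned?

22.6666666667

sort by grade_rank descending:
   course    major  hours  grade_rank
6     Bio       EE      2         285
8    Math     Econ     40         257
0    Math       EE      7         254
9    Phys  Physics      2         244
5    Chem  Physics     35         215
12   Math       EE     18         202
2      CS  Physics     11         153
3     Bio      Bio     14         151
10   Hist     Econ      7         139
4      CS     Math     35         112
1    Chem      Bio     26          90
11   Math     Econ      7          30
7    Econ     Math     30          18
take first 9 rows:
   course    major  hours  grade_rank
6     Bio       EE      2         285
8    Math     Econ     40         257
0    Math       EE      7         254
9    Phys  Physics      2         244
5    Chem  Physics     35         215
12   Math       EE     18         202
2      CS  Physics     11         153
3     Bio      Bio     14         151
10   Hist     Econ      7         139
group by course: sum(grade_rank), sum(hours):
        grade_rank  hours
course                   
Bio            436     16
CS             153     11
Chem           215     35
Hist           139      7
Math           713     65
Phys           244      2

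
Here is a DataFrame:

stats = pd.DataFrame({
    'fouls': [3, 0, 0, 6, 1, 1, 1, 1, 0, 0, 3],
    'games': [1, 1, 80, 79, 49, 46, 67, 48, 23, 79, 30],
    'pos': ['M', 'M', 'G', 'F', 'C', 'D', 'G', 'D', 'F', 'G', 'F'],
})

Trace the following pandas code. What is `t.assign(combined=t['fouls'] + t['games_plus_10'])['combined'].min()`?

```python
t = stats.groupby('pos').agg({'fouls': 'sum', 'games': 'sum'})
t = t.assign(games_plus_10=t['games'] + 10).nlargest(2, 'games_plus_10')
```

group by pos: sum(fouls), sum(games):
     fouls  games
pos              
C        1     49
D        2     94
F        9    132
G        1    226
M        3      2
add column games_plus_10 = t['games'] + 10:
     fouls  games  games_plus_10
pos                             
C        1     49             59
D        2     94            104
F        9    132            142
G        1    226            236
M        3      2             12
take 2 rows with largest games_plus_10:
     fouls  games  games_plus_10
pos                             
G        1    226            236
F        9    132            142
add column combined = t['fouls'] + t['games_plus_10']:
     fouls  games  games_plus_10  combined
pos                                       
G        1    226            236       237
F        9    132            142       151

151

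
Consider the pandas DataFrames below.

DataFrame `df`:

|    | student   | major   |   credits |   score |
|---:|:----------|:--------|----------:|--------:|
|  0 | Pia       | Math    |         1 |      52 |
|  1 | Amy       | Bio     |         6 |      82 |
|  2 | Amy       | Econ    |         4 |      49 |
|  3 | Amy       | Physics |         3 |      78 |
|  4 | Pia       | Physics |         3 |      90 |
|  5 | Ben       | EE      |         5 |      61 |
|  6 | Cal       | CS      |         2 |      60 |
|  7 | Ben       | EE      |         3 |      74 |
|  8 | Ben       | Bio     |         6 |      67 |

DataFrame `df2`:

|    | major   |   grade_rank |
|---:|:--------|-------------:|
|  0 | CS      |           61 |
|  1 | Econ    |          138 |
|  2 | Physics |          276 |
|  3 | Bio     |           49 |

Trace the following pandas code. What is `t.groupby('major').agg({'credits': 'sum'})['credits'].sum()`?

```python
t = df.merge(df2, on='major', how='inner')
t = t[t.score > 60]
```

merge on 'major' (how='inner') → 6 rows:
  student    major  credits  score  grade_rank
0     Amy      Bio        6     82          49
1     Amy     Econ        4     49         138
2     Amy  Physics        3     78         276
3     Pia  Physics        3     90         276
4     Cal       CS        2     60          61
5     Ben      Bio        6     67          49
filter rows where score > 60:
  student    major  credits  score  grade_rank
0     Amy      Bio        6     82          49
2     Amy  Physics        3     78         276
3     Pia  Physics        3     90         276
5     Ben      Bio        6     67          49
group by major, sum of credits:
         credits
major           
Bio           12
Physics        6
Taking the sum of column 'credits' gives 18.

18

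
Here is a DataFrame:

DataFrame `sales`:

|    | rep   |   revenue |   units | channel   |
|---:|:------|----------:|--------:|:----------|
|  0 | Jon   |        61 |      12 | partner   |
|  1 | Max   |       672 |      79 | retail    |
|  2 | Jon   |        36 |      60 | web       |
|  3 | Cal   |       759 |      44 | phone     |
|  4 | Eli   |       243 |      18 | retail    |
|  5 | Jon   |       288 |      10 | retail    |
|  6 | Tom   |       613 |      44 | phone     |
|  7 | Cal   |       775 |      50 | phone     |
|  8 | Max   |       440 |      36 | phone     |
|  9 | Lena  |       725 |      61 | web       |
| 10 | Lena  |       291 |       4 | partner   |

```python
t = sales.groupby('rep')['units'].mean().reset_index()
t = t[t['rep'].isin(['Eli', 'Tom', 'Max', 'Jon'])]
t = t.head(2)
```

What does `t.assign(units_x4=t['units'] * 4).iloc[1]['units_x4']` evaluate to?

group by rep, mean of units:
rep
Cal     47.000000
Eli     18.000000
Jon     27.333333
Lena    32.500000
Max     57.500000
Tom     44.000000
Name: units, dtype: float64
reset_index():
    rep      units
0   Cal  47.000000
1   Eli  18.000000
2   Jon  27.333333
3  Lena  32.500000
4   Max  57.500000
5   Tom  44.000000
filter rows where rep in ['Eli', 'Tom', 'Max', 'Jon']:
   rep      units
1  Eli  18.000000
2  Jon  27.333333
4  Max  57.500000
5  Tom  44.000000
take first 2 rows:
   rep      units
1  Eli  18.000000
2  Jon  27.333333
add column units_x4 = t['units'] * 4:
   rep      units    units_x4
1  Eli  18.000000   72.000000
2  Jon  27.333333  109.333333

109.333333333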